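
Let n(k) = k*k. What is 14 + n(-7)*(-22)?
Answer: -1064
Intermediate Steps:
n(k) = k²
14 + n(-7)*(-22) = 14 + (-7)²*(-22) = 14 + 49*(-22) = 14 - 1078 = -1064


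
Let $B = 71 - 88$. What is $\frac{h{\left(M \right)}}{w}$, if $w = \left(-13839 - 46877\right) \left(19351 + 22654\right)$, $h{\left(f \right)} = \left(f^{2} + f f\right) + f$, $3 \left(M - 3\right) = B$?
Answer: $- \frac{26}{5738345055} \approx -4.5309 \cdot 10^{-9}$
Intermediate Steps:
$B = -17$ ($B = 71 - 88 = -17$)
$M = - \frac{8}{3}$ ($M = 3 + \frac{1}{3} \left(-17\right) = 3 - \frac{17}{3} = - \frac{8}{3} \approx -2.6667$)
$h{\left(f \right)} = f + 2 f^{2}$ ($h{\left(f \right)} = \left(f^{2} + f^{2}\right) + f = 2 f^{2} + f = f + 2 f^{2}$)
$w = -2550375580$ ($w = \left(-60716\right) 42005 = -2550375580$)
$\frac{h{\left(M \right)}}{w} = \frac{\left(- \frac{8}{3}\right) \left(1 + 2 \left(- \frac{8}{3}\right)\right)}{-2550375580} = - \frac{8 \left(1 - \frac{16}{3}\right)}{3} \left(- \frac{1}{2550375580}\right) = \left(- \frac{8}{3}\right) \left(- \frac{13}{3}\right) \left(- \frac{1}{2550375580}\right) = \frac{104}{9} \left(- \frac{1}{2550375580}\right) = - \frac{26}{5738345055}$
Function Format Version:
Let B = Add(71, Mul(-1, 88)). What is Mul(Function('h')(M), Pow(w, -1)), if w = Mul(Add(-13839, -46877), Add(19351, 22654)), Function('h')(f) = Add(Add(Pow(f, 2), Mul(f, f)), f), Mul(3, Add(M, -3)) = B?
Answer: Rational(-26, 5738345055) ≈ -4.5309e-9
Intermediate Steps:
B = -17 (B = Add(71, -88) = -17)
M = Rational(-8, 3) (M = Add(3, Mul(Rational(1, 3), -17)) = Add(3, Rational(-17, 3)) = Rational(-8, 3) ≈ -2.6667)
Function('h')(f) = Add(f, Mul(2, Pow(f, 2))) (Function('h')(f) = Add(Add(Pow(f, 2), Pow(f, 2)), f) = Add(Mul(2, Pow(f, 2)), f) = Add(f, Mul(2, Pow(f, 2))))
w = -2550375580 (w = Mul(-60716, 42005) = -2550375580)
Mul(Function('h')(M), Pow(w, -1)) = Mul(Mul(Rational(-8, 3), Add(1, Mul(2, Rational(-8, 3)))), Pow(-2550375580, -1)) = Mul(Mul(Rational(-8, 3), Add(1, Rational(-16, 3))), Rational(-1, 2550375580)) = Mul(Mul(Rational(-8, 3), Rational(-13, 3)), Rational(-1, 2550375580)) = Mul(Rational(104, 9), Rational(-1, 2550375580)) = Rational(-26, 5738345055)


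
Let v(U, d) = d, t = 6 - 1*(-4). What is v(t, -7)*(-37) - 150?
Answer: 109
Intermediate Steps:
t = 10 (t = 6 + 4 = 10)
v(t, -7)*(-37) - 150 = -7*(-37) - 150 = 259 - 150 = 109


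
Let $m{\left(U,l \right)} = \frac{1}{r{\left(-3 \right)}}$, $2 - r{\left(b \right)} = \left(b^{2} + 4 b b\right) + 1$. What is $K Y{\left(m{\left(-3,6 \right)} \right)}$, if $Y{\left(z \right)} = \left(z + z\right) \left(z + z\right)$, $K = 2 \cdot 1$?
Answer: $\frac{1}{242} \approx 0.0041322$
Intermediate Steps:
$r{\left(b \right)} = 1 - 5 b^{2}$ ($r{\left(b \right)} = 2 - \left(\left(b^{2} + 4 b b\right) + 1\right) = 2 - \left(\left(b^{2} + 4 b^{2}\right) + 1\right) = 2 - \left(5 b^{2} + 1\right) = 2 - \left(1 + 5 b^{2}\right) = 1 - 5 b^{2}$)
$m{\left(U,l \right)} = - \frac{1}{44}$ ($m{\left(U,l \right)} = \frac{1}{1 - 5 \left(-3\right)^{2}} = \frac{1}{1 - 45} = \frac{1}{-44} = - \frac{1}{44}$)
$K = 2$
$Y{\left(z \right)} = 4 z^{2}$ ($Y{\left(z \right)} = 2 z 2 z = 4 z^{2}$)
$K Y{\left(m{\left(-3,6 \right)} \right)} = 2 \cdot 4 \left(- \frac{1}{44}\right)^{2} = 2 \cdot 4 \cdot \frac{1}{1936} = 2 \cdot \frac{1}{484} = \frac{1}{242}$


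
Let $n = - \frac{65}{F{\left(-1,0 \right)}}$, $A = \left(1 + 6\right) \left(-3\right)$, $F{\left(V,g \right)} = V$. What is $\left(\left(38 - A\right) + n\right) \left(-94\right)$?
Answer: $-11656$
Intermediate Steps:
$A = -21$ ($A = 7 \left(-3\right) = -21$)
$n = 65$ ($n = - \frac{65}{-1} = \left(-65\right) \left(-1\right) = 65$)
$\left(\left(38 - A\right) + n\right) \left(-94\right) = \left(\left(38 - -21\right) + 65\right) \left(-94\right) = \left(\left(38 + 21\right) + 65\right) \left(-94\right) = \left(59 + 65\right) \left(-94\right) = 124 \left(-94\right) = -11656$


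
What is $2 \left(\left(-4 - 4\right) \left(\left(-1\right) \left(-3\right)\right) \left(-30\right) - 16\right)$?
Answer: $1408$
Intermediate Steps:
$2 \left(\left(-4 - 4\right) \left(\left(-1\right) \left(-3\right)\right) \left(-30\right) - 16\right) = 2 \left(\left(-8\right) 3 \left(-30\right) - 16\right) = 2 \left(\left(-24\right) \left(-30\right) - 16\right) = 2 \left(720 - 16\right) = 2 \cdot 704 = 1408$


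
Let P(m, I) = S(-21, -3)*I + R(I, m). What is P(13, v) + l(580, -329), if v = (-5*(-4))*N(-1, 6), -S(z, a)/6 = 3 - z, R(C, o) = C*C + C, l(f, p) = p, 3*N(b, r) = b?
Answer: 6019/9 ≈ 668.78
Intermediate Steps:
N(b, r) = b/3
R(C, o) = C + C**2 (R(C, o) = C**2 + C = C + C**2)
S(z, a) = -18 + 6*z (S(z, a) = -6*(3 - z) = -18 + 6*z)
v = -20/3 (v = (-5*(-4))*((1/3)*(-1)) = 20*(-1/3) = -20/3 ≈ -6.6667)
P(m, I) = -144*I + I*(1 + I) (P(m, I) = (-18 + 6*(-21))*I + I*(1 + I) = (-18 - 126)*I + I*(1 + I) = -144*I + I*(1 + I))
P(13, v) + l(580, -329) = -20*(-143 - 20/3)/3 - 329 = -20/3*(-449/3) - 329 = 8980/9 - 329 = 6019/9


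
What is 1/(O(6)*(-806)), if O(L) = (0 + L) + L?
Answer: -1/9672 ≈ -0.00010339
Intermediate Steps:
O(L) = 2*L (O(L) = L + L = 2*L)
1/(O(6)*(-806)) = 1/((2*6)*(-806)) = 1/(12*(-806)) = 1/(-9672) = -1/9672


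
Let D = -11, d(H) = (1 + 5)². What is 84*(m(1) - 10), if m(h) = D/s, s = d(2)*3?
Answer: -7637/9 ≈ -848.56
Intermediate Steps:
d(H) = 36 (d(H) = 6² = 36)
s = 108 (s = 36*3 = 108)
m(h) = -11/108
84*(m(1) - 10) = 84*(-11/108 - 10) = 84*(-1091/108) = -7637/9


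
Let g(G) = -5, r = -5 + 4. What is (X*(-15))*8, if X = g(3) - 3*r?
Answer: 240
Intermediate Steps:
r = -1
X = -2 (X = -5 - 3*(-1) = -5 + 3 = -2)
(X*(-15))*8 = -2*(-15)*8 = 30*8 = 240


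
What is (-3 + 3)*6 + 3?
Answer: 3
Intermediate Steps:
(-3 + 3)*6 + 3 = 0*6 + 3 = 0 + 3 = 3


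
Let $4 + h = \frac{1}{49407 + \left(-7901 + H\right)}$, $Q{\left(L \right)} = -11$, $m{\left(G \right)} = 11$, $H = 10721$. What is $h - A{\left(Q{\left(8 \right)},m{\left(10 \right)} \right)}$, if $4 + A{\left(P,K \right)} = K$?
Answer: $- \frac{574496}{52227} \approx -11.0$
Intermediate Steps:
$h = - \frac{208907}{52227}$ ($h = -4 + \frac{1}{49407 + \left(-7901 + 10721\right)} = -4 + \frac{1}{49407 + 2820} = -4 + \frac{1}{52227} = - \frac{208907}{52227} \approx -4.0$)
$A{\left(P,K \right)} = -4 + K$
$h - A{\left(Q{\left(8 \right)},m{\left(10 \right)} \right)} = - \frac{208907}{52227} - \left(-4 + 11\right) = - \frac{208907}{52227} - 7 = - \frac{574496}{52227}$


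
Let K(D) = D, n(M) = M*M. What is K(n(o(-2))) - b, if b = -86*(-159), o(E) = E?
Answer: -13670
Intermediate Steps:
n(M) = M²
b = 13674
K(n(o(-2))) - b = (-2)² - 1*13674 = 4 - 13674 = -13670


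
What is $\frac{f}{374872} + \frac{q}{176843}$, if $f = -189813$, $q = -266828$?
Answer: $- \frac{133593446375}{66293489096} \approx -2.0152$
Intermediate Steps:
$\frac{f}{374872} + \frac{q}{176843} = - \frac{189813}{374872} - \frac{266828}{176843} = - \frac{133593446375}{66293489096}$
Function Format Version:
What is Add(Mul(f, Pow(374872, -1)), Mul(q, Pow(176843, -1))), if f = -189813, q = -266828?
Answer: Rational(-133593446375, 66293489096) ≈ -2.0152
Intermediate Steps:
Add(Mul(f, Pow(374872, -1)), Mul(q, Pow(176843, -1))) = Add(Mul(-189813, Pow(374872, -1)), Mul(-266828, Pow(176843, -1))) = Add(Mul(-189813, Rational(1, 374872)), Mul(-266828, Rational(1, 176843))) = Add(Rational(-189813, 374872), Rational(-266828, 176843)) = Rational(-133593446375, 66293489096)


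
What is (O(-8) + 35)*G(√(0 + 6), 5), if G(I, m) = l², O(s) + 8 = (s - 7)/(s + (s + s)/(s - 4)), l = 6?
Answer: 1053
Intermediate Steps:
O(s) = -8 + (-7 + s)/(s + 2*s/(-4 + s)) (O(s) = -8 + (s - 7)/(s + (s + s)/(s - 4)) = -8 + (-7 + s)/(s + (2*s)/(-4 + s)) = -8 + (-7 + s)/(s + 2*s/(-4 + s)))
G(I, m) = 36 (G(I, m) = 6² = 36)
(O(-8) + 35)*G(√(0 + 6), 5) = ((28 - 7*(-8)² + 5*(-8))/((-8)*(-2 - 8)) + 35)*36 = (-⅛*(28 - 7*64 - 40)/(-10) + 35)*36 = (-⅛*(-⅒)*(28 - 448 - 40) + 35)*36 = (-⅛*(-⅒)*(-460) + 35)*36 = (-23/4 + 35)*36 = (117/4)*36 = 1053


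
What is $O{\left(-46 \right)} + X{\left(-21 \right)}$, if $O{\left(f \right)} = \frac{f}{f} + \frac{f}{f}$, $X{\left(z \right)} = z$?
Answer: $-19$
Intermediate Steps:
$O{\left(f \right)} = 2$ ($O{\left(f \right)} = 1 + 1 = 2$)
$O{\left(-46 \right)} + X{\left(-21 \right)} = 2 - 21 = -19$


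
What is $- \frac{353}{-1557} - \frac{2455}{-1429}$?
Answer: $\frac{4326872}{2224953} \approx 1.9447$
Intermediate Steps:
$- \frac{353}{-1557} - \frac{2455}{-1429} = \left(-353\right) \left(- \frac{1}{1557}\right) - - \frac{2455}{1429} = \frac{353}{1557} + \frac{2455}{1429} = \frac{4326872}{2224953}$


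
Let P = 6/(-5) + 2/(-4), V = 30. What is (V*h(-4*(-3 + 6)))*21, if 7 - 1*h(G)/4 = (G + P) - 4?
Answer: 62244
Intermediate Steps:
P = -17/10 (P = 6*(-⅕) + 2*(-¼) = -6/5 - ½ = -17/10 ≈ -1.7000)
h(G) = 254/5 - 4*G (h(G) = 28 - 4*((G - 17/10) - 4) = 28 - 4*((-17/10 + G) - 4) = 28 - 4*(-57/10 + G) = 28 + (114/5 - 4*G) = 254/5 - 4*G)
(V*h(-4*(-3 + 6)))*21 = (30*(254/5 - (-16)*(-3 + 6)))*21 = (30*(254/5 - (-16)*3))*21 = (30*(254/5 - 4*(-12)))*21 = (30*(254/5 + 48))*21 = (30*(494/5))*21 = 2964*21 = 62244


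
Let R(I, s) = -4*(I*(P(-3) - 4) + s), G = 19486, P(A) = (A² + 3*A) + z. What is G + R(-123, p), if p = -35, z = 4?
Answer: 19626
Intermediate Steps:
P(A) = 4 + A² + 3*A (P(A) = (A² + 3*A) + 4 = 4 + A² + 3*A)
R(I, s) = -4*s (R(I, s) = -4*(I*((4 + (-3)² + 3*(-3)) - 4) + s) = -4*(I*((4 + 9 - 9) - 4) + s) = -4*(I*(4 - 4) + s) = -4*(I*0 + s) = -4*(0 + s) = -4*s)
G + R(-123, p) = 19486 - 4*(-35) = 19486 + 140 = 19626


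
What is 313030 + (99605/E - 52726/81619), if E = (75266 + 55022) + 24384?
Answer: 3951745151627663/12624173968 ≈ 3.1303e+5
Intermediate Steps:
E = 154672 (E = 130288 + 24384 = 154672)
313030 + (99605/E - 52726/81619) = 313030 + (99605/154672 - 52726/81619) = 313030 - 25575377/12624173968 = 3951745151627663/12624173968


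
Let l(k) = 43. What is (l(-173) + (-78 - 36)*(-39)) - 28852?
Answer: -24363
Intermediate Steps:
(l(-173) + (-78 - 36)*(-39)) - 28852 = (43 + (-78 - 36)*(-39)) - 28852 = (43 - 114*(-39)) - 28852 = (43 + 4446) - 28852 = 4489 - 28852 = -24363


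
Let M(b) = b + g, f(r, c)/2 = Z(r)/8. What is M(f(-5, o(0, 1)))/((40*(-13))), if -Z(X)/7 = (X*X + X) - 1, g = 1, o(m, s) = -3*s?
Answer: 129/2080 ≈ 0.062019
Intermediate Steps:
Z(X) = 7 - 7*X - 7*X**2 (Z(X) = -7*((X*X + X) - 1) = -7*((X**2 + X) - 1) = -7*((X + X**2) - 1) = -7*(-1 + X + X**2) = 7 - 7*X - 7*X**2)
f(r, c) = 7/4 - 7*r/4 - 7*r**2/4 (f(r, c) = 2*((7 - 7*r - 7*r**2)/8) = 2*((7 - 7*r - 7*r**2)*(1/8)) = 2*(7/8 - 7*r/8 - 7*r**2/8) = 7/4 - 7*r/4 - 7*r**2/4)
M(b) = 1 + b (M(b) = b + 1 = 1 + b)
M(f(-5, o(0, 1)))/((40*(-13))) = (1 + (7/4 - 7/4*(-5) - 7/4*(-5)**2))/((40*(-13))) = (1 + (7/4 + 35/4 - 7/4*25))/(-520) = (1 + (7/4 + 35/4 - 175/4))*(-1/520) = (1 - 133/4)*(-1/520) = -129/4*(-1/520) = 129/2080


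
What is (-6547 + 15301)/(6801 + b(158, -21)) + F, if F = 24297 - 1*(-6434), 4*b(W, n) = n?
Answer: 278465263/9061 ≈ 30732.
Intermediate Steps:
b(W, n) = n/4
F = 30731 (F = 24297 + 6434 = 30731)
(-6547 + 15301)/(6801 + b(158, -21)) + F = (-6547 + 15301)/(6801 + (¼)*(-21)) + 30731 = 8754/(6801 - 21/4) + 30731 = 8754/(27183/4) + 30731 = 8754*(4/27183) + 30731 = 11672/9061 + 30731 = 278465263/9061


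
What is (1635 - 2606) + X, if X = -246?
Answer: -1217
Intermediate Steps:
(1635 - 2606) + X = (1635 - 2606) - 246 = -971 - 246 = -1217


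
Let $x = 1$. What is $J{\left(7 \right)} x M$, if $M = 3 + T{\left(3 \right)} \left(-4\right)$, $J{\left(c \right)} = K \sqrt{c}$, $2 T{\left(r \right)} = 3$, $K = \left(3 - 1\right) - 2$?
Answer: $0$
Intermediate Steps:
$K = 0$ ($K = 2 - 2 = 0$)
$T{\left(r \right)} = \frac{3}{2}$ ($T{\left(r \right)} = \frac{1}{2} \cdot 3 = \frac{3}{2}$)
$J{\left(c \right)} = 0$ ($J{\left(c \right)} = 0 \sqrt{c} = 0$)
$M = -3$ ($M = 3 + \frac{3}{2} \left(-4\right) = 3 - 6 = -3$)
$J{\left(7 \right)} x M = 0 \cdot 1 \left(-3\right) = 0 \left(-3\right) = 0$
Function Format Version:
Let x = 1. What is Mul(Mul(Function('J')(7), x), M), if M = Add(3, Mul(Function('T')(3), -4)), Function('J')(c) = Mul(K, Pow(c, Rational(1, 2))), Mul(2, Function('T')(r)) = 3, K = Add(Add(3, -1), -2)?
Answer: 0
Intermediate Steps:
K = 0 (K = Add(2, -2) = 0)
Function('T')(r) = Rational(3, 2) (Function('T')(r) = Mul(Rational(1, 2), 3) = Rational(3, 2))
Function('J')(c) = 0 (Function('J')(c) = Mul(0, Pow(c, Rational(1, 2))) = 0)
M = -3 (M = Add(3, Mul(Rational(3, 2), -4)) = Add(3, -6) = -3)
Mul(Mul(Function('J')(7), x), M) = Mul(Mul(0, 1), -3) = Mul(0, -3) = 0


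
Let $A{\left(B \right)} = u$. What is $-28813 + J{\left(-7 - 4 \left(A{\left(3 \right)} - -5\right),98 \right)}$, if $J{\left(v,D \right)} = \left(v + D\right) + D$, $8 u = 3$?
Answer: $- \frac{57291}{2} \approx -28646.0$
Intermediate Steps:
$u = \frac{3}{8}$ ($u = \frac{1}{8} \cdot 3 = \frac{3}{8} \approx 0.375$)
$A{\left(B \right)} = \frac{3}{8}$
$J{\left(v,D \right)} = v + 2 D$ ($J{\left(v,D \right)} = \left(D + v\right) + D = v + 2 D$)
$-28813 + J{\left(-7 - 4 \left(A{\left(3 \right)} - -5\right),98 \right)} = -28813 + \left(\left(-7 - 4 \left(\frac{3}{8} - -5\right)\right) + 2 \cdot 98\right) = -28813 + \left(\left(-7 - 4 \left(\frac{3}{8} + 5\right)\right) + 196\right) = -28813 + \left(\left(-7 - \frac{43}{2}\right) + 196\right) = -28813 + \left(- \frac{57}{2} + 196\right) = -28813 + \frac{335}{2} = - \frac{57291}{2}$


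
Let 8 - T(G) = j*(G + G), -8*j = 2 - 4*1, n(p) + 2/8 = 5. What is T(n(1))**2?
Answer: 2025/64 ≈ 31.641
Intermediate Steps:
n(p) = 19/4 (n(p) = -1/4 + 5 = 19/4)
j = 1/4 (j = -(2 - 4*1)/8 = -(2 - 4)/8 = -1/8*(-2) = 1/4 ≈ 0.25000)
T(G) = 8 - G/2 (T(G) = 8 - (G + G)/4 = 8 - 2*G/4 = 8 - G/2)
T(n(1))**2 = (8 - 1/2*19/4)**2 = (8 - 19/8)**2 = (45/8)**2 = 2025/64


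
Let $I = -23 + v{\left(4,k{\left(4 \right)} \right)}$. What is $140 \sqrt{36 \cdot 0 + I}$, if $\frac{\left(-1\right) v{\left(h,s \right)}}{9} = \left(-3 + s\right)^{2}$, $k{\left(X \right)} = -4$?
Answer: $560 i \sqrt{29} \approx 3015.7 i$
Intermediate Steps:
$v{\left(h,s \right)} = - 9 \left(-3 + s\right)^{2}$
$I = -464$ ($I = -23 - 9 \left(-3 - 4\right)^{2} = -23 - 9 \left(-7\right)^{2} = -23 - 441 = -464$)
$140 \sqrt{36 \cdot 0 + I} = 140 \sqrt{36 \cdot 0 - 464} = 140 \sqrt{0 - 464} = 140 \sqrt{-464} = 140 \cdot 4 i \sqrt{29} = 560 i \sqrt{29}$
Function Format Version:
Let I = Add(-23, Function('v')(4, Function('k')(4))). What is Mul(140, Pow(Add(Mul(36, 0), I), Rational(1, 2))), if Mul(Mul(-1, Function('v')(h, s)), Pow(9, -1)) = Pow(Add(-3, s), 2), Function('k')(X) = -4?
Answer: Mul(560, I, Pow(29, Rational(1, 2))) ≈ Mul(3015.7, I)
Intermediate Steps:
Function('v')(h, s) = Mul(-9, Pow(Add(-3, s), 2))
I = -464 (I = Add(-23, Mul(-9, Pow(Add(-3, -4), 2))) = Add(-23, Mul(-9, Pow(-7, 2))) = Add(-23, Mul(-9, 49)) = Add(-23, -441) = -464)
Mul(140, Pow(Add(Mul(36, 0), I), Rational(1, 2))) = Mul(140, Pow(Add(Mul(36, 0), -464), Rational(1, 2))) = Mul(140, Pow(Add(0, -464), Rational(1, 2))) = Mul(140, Pow(-464, Rational(1, 2))) = Mul(140, Mul(4, I, Pow(29, Rational(1, 2)))) = Mul(560, I, Pow(29, Rational(1, 2)))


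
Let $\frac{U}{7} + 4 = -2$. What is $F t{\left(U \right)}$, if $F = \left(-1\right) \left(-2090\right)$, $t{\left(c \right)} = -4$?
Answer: $-8360$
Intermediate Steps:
$U = -42$ ($U = -28 + 7 \left(-2\right) = -28 - 14 = -42$)
$F = 2090$
$F t{\left(U \right)} = 2090 \left(-4\right) = -8360$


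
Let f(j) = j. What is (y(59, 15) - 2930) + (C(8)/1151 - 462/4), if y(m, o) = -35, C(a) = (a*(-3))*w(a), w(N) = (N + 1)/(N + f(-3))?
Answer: -35456987/11510 ≈ -3080.5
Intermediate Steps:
w(N) = (1 + N)/(-3 + N) (w(N) = (N + 1)/(N - 3) = (1 + N)/(-3 + N))
C(a) = -3*a*(1 + a)/(-3 + a) (C(a) = (a*(-3))*((1 + a)/(-3 + a)) = (-3*a)*((1 + a)/(-3 + a)) = -3*a*(1 + a)/(-3 + a))
(y(59, 15) - 2930) + (C(8)/1151 - 462/4) = (-35 - 2930) + (-3*8*(1 + 8)/(-3 + 8)/1151 - 462/4) = -2965 + (-3*8*9/5*(1/1151) - 462*1/4) = -2965 + (-3*8*1/5*9*(1/1151) - 231/2) = -2965 + (-216/5*1/1151 - 231/2) = -2965 + (-216/5755 - 231/2) = -2965 - 1329837/11510 = -35456987/11510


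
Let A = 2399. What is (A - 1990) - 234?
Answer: 175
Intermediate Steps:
(A - 1990) - 234 = (2399 - 1990) - 234 = 409 - 234 = 175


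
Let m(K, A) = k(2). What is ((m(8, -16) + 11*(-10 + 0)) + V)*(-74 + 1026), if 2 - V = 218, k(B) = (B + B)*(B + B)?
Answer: -295120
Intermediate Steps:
k(B) = 4*B² (k(B) = (2*B)*(2*B) = 4*B²)
V = -216 (V = 2 - 1*218 = 2 - 218 = -216)
m(K, A) = 16 (m(K, A) = 4*2² = 4*4 = 16)
((m(8, -16) + 11*(-10 + 0)) + V)*(-74 + 1026) = ((16 + 11*(-10 + 0)) - 216)*(-74 + 1026) = ((16 + 11*(-10)) - 216)*952 = ((16 - 110) - 216)*952 = (-94 - 216)*952 = -310*952 = -295120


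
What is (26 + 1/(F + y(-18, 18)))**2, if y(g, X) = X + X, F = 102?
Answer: 12880921/19044 ≈ 676.38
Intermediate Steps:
y(g, X) = 2*X
(26 + 1/(F + y(-18, 18)))**2 = (26 + 1/(102 + 2*18))**2 = (26 + 1/(102 + 36))**2 = (26 + 1/138)**2 = (3589/138)**2 = 12880921/19044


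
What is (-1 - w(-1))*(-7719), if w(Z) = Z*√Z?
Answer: 7719 - 7719*I ≈ 7719.0 - 7719.0*I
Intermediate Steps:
w(Z) = Z^(3/2)
(-1 - w(-1))*(-7719) = (-1 - (-1)^(3/2))*(-7719) = (-1 - (-1)*I)*(-7719) = (-1 + I)*(-7719) = 7719 - 7719*I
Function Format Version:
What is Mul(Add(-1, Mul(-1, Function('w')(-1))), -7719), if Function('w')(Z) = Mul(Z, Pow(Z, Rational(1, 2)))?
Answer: Add(7719, Mul(-7719, I)) ≈ Add(7719.0, Mul(-7719.0, I))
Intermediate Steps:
Function('w')(Z) = Pow(Z, Rational(3, 2))
Mul(Add(-1, Mul(-1, Function('w')(-1))), -7719) = Mul(Add(-1, Mul(-1, Pow(-1, Rational(3, 2)))), -7719) = Mul(Add(-1, Mul(-1, Mul(-1, I))), -7719) = Mul(Add(-1, I), -7719) = Add(7719, Mul(-7719, I))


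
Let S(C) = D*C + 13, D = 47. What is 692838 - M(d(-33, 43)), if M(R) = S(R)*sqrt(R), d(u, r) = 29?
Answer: 692838 - 1376*sqrt(29) ≈ 6.8543e+5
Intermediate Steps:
S(C) = 13 + 47*C (S(C) = 47*C + 13 = 13 + 47*C)
M(R) = sqrt(R)*(13 + 47*R) (M(R) = (13 + 47*R)*sqrt(R) = sqrt(R)*(13 + 47*R))
692838 - M(d(-33, 43)) = 692838 - sqrt(29)*(13 + 47*29) = 692838 - sqrt(29)*(13 + 1363) = 692838 - sqrt(29)*1376 = 692838 - 1376*sqrt(29)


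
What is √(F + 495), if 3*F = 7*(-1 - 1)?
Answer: √4413/3 ≈ 22.143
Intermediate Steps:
F = -14/3 (F = (7*(-1 - 1))/3 = (7*(-2))/3 = (⅓)*(-14) = -14/3 ≈ -4.6667)
√(F + 495) = √(-14/3 + 495) = √(1471/3) = √4413/3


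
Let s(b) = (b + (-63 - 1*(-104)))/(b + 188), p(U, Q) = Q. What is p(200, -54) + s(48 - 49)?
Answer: -10058/187 ≈ -53.786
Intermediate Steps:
s(b) = (41 + b)/(188 + b) (s(b) = (b + (-63 + 104))/(188 + b) = (b + 41)/(188 + b) = (41 + b)/(188 + b))
p(200, -54) + s(48 - 49) = -54 + (41 + (48 - 49))/(188 + (48 - 49)) = -54 + (41 - 1)/(188 - 1) = -54 + 40/187 = -10058/187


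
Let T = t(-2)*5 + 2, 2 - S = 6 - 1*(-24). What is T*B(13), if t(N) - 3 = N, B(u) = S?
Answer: -196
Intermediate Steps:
S = -28 (S = 2 - (6 - 1*(-24)) = 2 - (6 + 24) = 2 - 1*30 = 2 - 30 = -28)
B(u) = -28
t(N) = 3 + N
T = 7 (T = (3 - 2)*5 + 2 = 1*5 + 2 = 5 + 2 = 7)
T*B(13) = 7*(-28) = -196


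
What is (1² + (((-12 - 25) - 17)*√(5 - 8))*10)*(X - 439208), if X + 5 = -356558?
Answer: -795771 + 429716340*I*√3 ≈ -7.9577e+5 + 7.4429e+8*I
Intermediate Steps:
X = -356563 (X = -5 - 356558 = -356563)
(1² + (((-12 - 25) - 17)*√(5 - 8))*10)*(X - 439208) = (1² + (((-12 - 25) - 17)*√(5 - 8))*10)*(-356563 - 439208) = (1 + ((-37 - 17)*√(-3))*10)*(-795771) = (1 - 54*I*√3*10)*(-795771) = (1 - 540*I*√3)*(-795771) = -795771 + 429716340*I*√3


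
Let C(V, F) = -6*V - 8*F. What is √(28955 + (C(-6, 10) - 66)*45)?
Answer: √24005 ≈ 154.94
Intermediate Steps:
C(V, F) = -8*F - 6*V
√(28955 + (C(-6, 10) - 66)*45) = √(28955 + ((-8*10 - 6*(-6)) - 66)*45) = √(28955 + ((-80 + 36) - 66)*45) = √(28955 + (-44 - 66)*45) = √(28955 - 110*45) = √(28955 - 4950) = √24005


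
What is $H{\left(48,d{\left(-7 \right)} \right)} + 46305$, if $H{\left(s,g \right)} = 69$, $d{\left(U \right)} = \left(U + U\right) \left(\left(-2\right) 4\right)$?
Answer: $46374$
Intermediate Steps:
$d{\left(U \right)} = - 16 U$ ($d{\left(U \right)} = 2 U \left(-8\right) = - 16 U$)
$H{\left(48,d{\left(-7 \right)} \right)} + 46305 = 69 + 46305 = 46374$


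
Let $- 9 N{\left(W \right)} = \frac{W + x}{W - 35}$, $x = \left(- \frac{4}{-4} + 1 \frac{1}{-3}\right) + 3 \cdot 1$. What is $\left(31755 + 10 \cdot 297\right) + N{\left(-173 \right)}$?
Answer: $\frac{48753773}{1404} \approx 34725.0$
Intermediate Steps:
$x = \frac{11}{3}$ ($x = \left(\left(-4\right) \left(- \frac{1}{4}\right) + 1 \left(- \frac{1}{3}\right)\right) + 3 = \left(1 - \frac{1}{3}\right) + 3 = \frac{2}{3} + 3 = \frac{11}{3} \approx 3.6667$)
$N{\left(W \right)} = - \frac{\frac{11}{3} + W}{9 \left(-35 + W\right)}$ ($N{\left(W \right)} = - \frac{\left(W + \frac{11}{3}\right) \frac{1}{W - 35}}{9} = - \frac{\left(\frac{11}{3} + W\right) \frac{1}{-35 + W}}{9} = - \frac{\frac{1}{-35 + W} \left(\frac{11}{3} + W\right)}{9} = - \frac{\frac{11}{3} + W}{9 \left(-35 + W\right)}$)
$\left(31755 + 10 \cdot 297\right) + N{\left(-173 \right)} = \left(31755 + 10 \cdot 297\right) + \frac{-11 - -519}{27 \left(-35 - 173\right)} = \left(31755 + 2970\right) + \frac{-11 + 519}{27 \left(-208\right)} = 34725 + \frac{1}{27} \left(- \frac{1}{208}\right) 508 = 34725 - \frac{127}{1404} = \frac{48753773}{1404}$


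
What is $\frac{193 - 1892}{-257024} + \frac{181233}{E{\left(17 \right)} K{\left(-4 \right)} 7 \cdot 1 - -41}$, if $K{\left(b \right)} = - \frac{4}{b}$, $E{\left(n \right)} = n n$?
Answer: $\frac{970515361}{11052032} \approx 87.813$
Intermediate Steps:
$E{\left(n \right)} = n^{2}$
$\frac{193 - 1892}{-257024} + \frac{181233}{E{\left(17 \right)} K{\left(-4 \right)} 7 \cdot 1 - -41} = \frac{193 - 1892}{-257024} + \frac{181233}{17^{2} - \frac{4}{-4} \cdot 7 \cdot 1 - -41} = \left(193 - 1892\right) \left(- \frac{1}{257024}\right) + \frac{181233}{289 \left(-4\right) \left(- \frac{1}{4}\right) 7 \cdot 1 + 41} = \left(-1699\right) \left(- \frac{1}{257024}\right) + \frac{181233}{289 \cdot 1 \cdot 7 \cdot 1 + 41} = \frac{1699}{257024} + \frac{181233}{289 \cdot 7 \cdot 1 + 41} = \frac{1699}{257024} + \frac{181233}{289 \cdot 7 + 41} = \frac{1699}{257024} + \frac{181233}{2023 + 41} = \frac{1699}{257024} + \frac{181233}{2064} = \frac{1699}{257024} + 181233 \cdot \frac{1}{2064} = \frac{1699}{257024} + \frac{60411}{688} = \frac{970515361}{11052032}$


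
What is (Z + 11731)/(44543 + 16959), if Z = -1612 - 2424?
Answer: 7695/61502 ≈ 0.12512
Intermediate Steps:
Z = -4036
(Z + 11731)/(44543 + 16959) = (-4036 + 11731)/(44543 + 16959) = 7695/61502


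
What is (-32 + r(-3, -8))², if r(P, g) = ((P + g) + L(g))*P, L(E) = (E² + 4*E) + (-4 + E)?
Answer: 3481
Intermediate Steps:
L(E) = -4 + E² + 5*E
r(P, g) = P*(-4 + P + g² + 6*g) (r(P, g) = ((P + g) + (-4 + g² + 5*g))*P = (-4 + P + g² + 6*g)*P = P*(-4 + P + g² + 6*g))
(-32 + r(-3, -8))² = (-32 - 3*(-4 - 3 + (-8)² + 6*(-8)))² = (-32 - 3*(-4 - 3 + 64 - 48))² = (-32 - 3*9)² = (-32 - 27)² = (-59)² = 3481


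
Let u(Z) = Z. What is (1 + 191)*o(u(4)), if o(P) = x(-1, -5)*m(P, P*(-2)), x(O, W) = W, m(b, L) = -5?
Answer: 4800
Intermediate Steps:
o(P) = 25 (o(P) = -5*(-5) = 25)
(1 + 191)*o(u(4)) = (1 + 191)*25 = 192*25 = 4800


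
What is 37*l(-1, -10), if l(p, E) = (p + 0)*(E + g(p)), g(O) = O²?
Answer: 333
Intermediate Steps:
l(p, E) = p*(E + p²) (l(p, E) = (p + 0)*(E + p²) = p*(E + p²))
37*l(-1, -10) = 37*(-(-10 + (-1)²)) = 37*(-(-10 + 1)) = 37*(-1*(-9)) = 37*9 = 333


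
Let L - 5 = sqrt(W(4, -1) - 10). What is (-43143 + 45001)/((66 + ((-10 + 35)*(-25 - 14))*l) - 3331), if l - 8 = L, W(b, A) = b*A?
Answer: -2961652/26739235 + 36231*I*sqrt(14)/5347847 ≈ -0.11076 + 0.025349*I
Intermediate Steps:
W(b, A) = A*b
L = 5 + I*sqrt(14) (L = 5 + sqrt(-1*4 - 10) = 5 + sqrt(-4 - 10) = 5 + sqrt(-14) = 5 + I*sqrt(14) ≈ 5.0 + 3.7417*I)
l = 13 + I*sqrt(14) (l = 8 + (5 + I*sqrt(14)) = 13 + I*sqrt(14) ≈ 13.0 + 3.7417*I)
(-43143 + 45001)/((66 + ((-10 + 35)*(-25 - 14))*l) - 3331) = (-43143 + 45001)/((66 + ((-10 + 35)*(-25 - 14))*(13 + I*sqrt(14))) - 3331) = 1858/((66 + (25*(-39))*(13 + I*sqrt(14))) - 3331) = 1858/((66 - 975*(13 + I*sqrt(14))) - 3331) = 1858/((66 + (-12675 - 975*I*sqrt(14))) - 3331) = 1858/((-12609 - 975*I*sqrt(14)) - 3331) = 1858/(-15940 - 975*I*sqrt(14))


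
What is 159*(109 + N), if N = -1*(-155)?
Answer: 41976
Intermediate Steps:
N = 155
159*(109 + N) = 159*(109 + 155) = 159*264 = 41976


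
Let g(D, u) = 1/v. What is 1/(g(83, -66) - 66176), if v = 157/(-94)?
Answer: -157/10389726 ≈ -1.5111e-5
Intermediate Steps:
v = -157/94 (v = 157*(-1/94) = -157/94 ≈ -1.6702)
g(D, u) = -94/157 (g(D, u) = 1/(-157/94) = -94/157)
1/(g(83, -66) - 66176) = 1/(-94/157 - 66176) = 1/(-10389726/157) = -157/10389726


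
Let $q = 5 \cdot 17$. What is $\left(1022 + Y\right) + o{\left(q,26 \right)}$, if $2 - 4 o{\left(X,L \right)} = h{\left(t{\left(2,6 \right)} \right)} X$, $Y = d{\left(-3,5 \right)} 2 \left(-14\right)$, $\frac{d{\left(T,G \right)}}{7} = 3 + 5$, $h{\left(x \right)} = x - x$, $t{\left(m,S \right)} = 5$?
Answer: $- \frac{1091}{2} \approx -545.5$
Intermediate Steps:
$h{\left(x \right)} = 0$
$d{\left(T,G \right)} = 56$ ($d{\left(T,G \right)} = 7 \left(3 + 5\right) = 7 \cdot 8 = 56$)
$q = 85$
$Y = -1568$ ($Y = 56 \cdot 2 \left(-14\right) = 112 \left(-14\right) = -1568$)
$o{\left(X,L \right)} = \frac{1}{2}$ ($o{\left(X,L \right)} = \frac{1}{2} - \frac{0 X}{4} = \frac{1}{2} - 0 = \frac{1}{2} + 0 = \frac{1}{2}$)
$\left(1022 + Y\right) + o{\left(q,26 \right)} = \left(1022 - 1568\right) + \frac{1}{2} = -546 + \frac{1}{2} = - \frac{1091}{2}$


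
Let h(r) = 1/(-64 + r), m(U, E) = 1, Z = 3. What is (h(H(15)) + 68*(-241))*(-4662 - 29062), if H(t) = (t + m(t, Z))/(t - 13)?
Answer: 7737373199/14 ≈ 5.5267e+8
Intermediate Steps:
H(t) = (1 + t)/(-13 + t) (H(t) = (t + 1)/(t - 13) = (1 + t)/(-13 + t))
(h(H(15)) + 68*(-241))*(-4662 - 29062) = (1/(-64 + (1 + 15)/(-13 + 15)) + 68*(-241))*(-4662 - 29062) = (1/(-64 + 16/2) - 16388)*(-33724) = (1/(-64 + (1/2)*16) - 16388)*(-33724) = (1/(-64 + 8) - 16388)*(-33724) = (1/(-56) - 16388)*(-33724) = (-1/56 - 16388)*(-33724) = -917729/56*(-33724) = 7737373199/14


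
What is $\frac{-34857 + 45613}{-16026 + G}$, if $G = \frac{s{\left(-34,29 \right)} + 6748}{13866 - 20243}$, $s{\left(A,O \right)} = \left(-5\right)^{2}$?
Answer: $- \frac{68591012}{102204575} \approx -0.67111$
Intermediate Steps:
$s{\left(A,O \right)} = 25$
$G = - \frac{6773}{6377}$ ($G = \frac{25 + 6748}{13866 - 20243} = \frac{6773}{-6377} = 6773 \left(- \frac{1}{6377}\right) = - \frac{6773}{6377} \approx -1.0621$)
$\frac{-34857 + 45613}{-16026 + G} = \frac{-34857 + 45613}{-16026 - \frac{6773}{6377}} = \frac{10756}{- \frac{102204575}{6377}} = 10756 \left(- \frac{6377}{102204575}\right) = - \frac{68591012}{102204575}$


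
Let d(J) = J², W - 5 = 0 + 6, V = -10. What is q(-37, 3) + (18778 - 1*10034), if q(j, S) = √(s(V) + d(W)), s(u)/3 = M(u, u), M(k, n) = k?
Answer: 8744 + √91 ≈ 8753.5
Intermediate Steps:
W = 11 (W = 5 + (0 + 6) = 5 + 6 = 11)
s(u) = 3*u
q(j, S) = √91 (q(j, S) = √(3*(-10) + 11²) = √(-30 + 121) = √91)
q(-37, 3) + (18778 - 1*10034) = √91 + (18778 - 1*10034) = √91 + (18778 - 10034) = √91 + 8744 = 8744 + √91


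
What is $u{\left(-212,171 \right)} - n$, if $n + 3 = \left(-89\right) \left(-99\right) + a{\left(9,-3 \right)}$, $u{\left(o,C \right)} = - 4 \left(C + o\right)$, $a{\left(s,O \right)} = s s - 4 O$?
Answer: $-8737$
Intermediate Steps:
$a{\left(s,O \right)} = s^{2} - 4 O$
$u{\left(o,C \right)} = - 4 C - 4 o$
$n = 8901$ ($n = -3 - \left(-8823 - 81\right) = -3 + \left(8811 + \left(81 + 12\right)\right) = -3 + \left(8811 + 93\right) = -3 + 8904 = 8901$)
$u{\left(-212,171 \right)} - n = \left(\left(-4\right) 171 - -848\right) - 8901 = \left(-684 + 848\right) - 8901 = 164 - 8901 = -8737$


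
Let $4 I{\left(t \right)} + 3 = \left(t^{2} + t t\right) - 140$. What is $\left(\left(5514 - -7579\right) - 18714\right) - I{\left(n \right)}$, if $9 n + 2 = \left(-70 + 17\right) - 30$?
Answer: $- \frac{1824071}{324} \approx -5629.9$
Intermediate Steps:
$n = - \frac{85}{9}$ ($n = - \frac{2}{9} + \frac{\left(-70 + 17\right) - 30}{9} = - \frac{2}{9} + \frac{-53 - 30}{9} = - \frac{2}{9} + \frac{1}{9} \left(-83\right) = - \frac{2}{9} - \frac{83}{9} = - \frac{85}{9} \approx -9.4444$)
$I{\left(t \right)} = - \frac{143}{4} + \frac{t^{2}}{2}$ ($I{\left(t \right)} = - \frac{3}{4} + \frac{\left(t^{2} + t t\right) - 140}{4} = - \frac{3}{4} + \frac{\left(t^{2} + t^{2}\right) - 140}{4} = - \frac{3}{4} + \frac{2 t^{2} - 140}{4} = - \frac{3}{4} + \frac{-140 + 2 t^{2}}{4} = - \frac{3}{4} + \left(-35 + \frac{t^{2}}{2}\right) = - \frac{143}{4} + \frac{t^{2}}{2}$)
$\left(\left(5514 - -7579\right) - 18714\right) - I{\left(n \right)} = \left(\left(5514 - -7579\right) - 18714\right) - \left(- \frac{143}{4} + \frac{\left(- \frac{85}{9}\right)^{2}}{2}\right) = \left(\left(5514 + 7579\right) - 18714\right) - \left(- \frac{143}{4} + \frac{1}{2} \cdot \frac{7225}{81}\right) = \left(13093 - 18714\right) - \left(- \frac{143}{4} + \frac{7225}{162}\right) = -5621 - \frac{2867}{324} = - \frac{1824071}{324}$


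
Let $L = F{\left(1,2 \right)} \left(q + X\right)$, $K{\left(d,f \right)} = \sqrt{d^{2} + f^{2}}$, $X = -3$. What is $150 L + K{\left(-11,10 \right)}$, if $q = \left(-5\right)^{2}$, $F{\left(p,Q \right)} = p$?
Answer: $3300 + \sqrt{221} \approx 3314.9$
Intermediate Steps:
$q = 25$
$L = 22$ ($L = 1 \left(25 - 3\right) = 1 \cdot 22 = 22$)
$150 L + K{\left(-11,10 \right)} = 150 \cdot 22 + \sqrt{\left(-11\right)^{2} + 10^{2}} = 3300 + \sqrt{121 + 100} = 3300 + \sqrt{221}$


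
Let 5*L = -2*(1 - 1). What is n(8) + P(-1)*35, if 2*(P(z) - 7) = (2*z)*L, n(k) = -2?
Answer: 243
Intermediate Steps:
L = 0 (L = (-2*(1 - 1))/5 = (-2*0)/5 = (1/5)*0 = 0)
P(z) = 7 (P(z) = 7 + ((2*z)*0)/2 = 7 + (1/2)*0 = 7 + 0 = 7)
n(8) + P(-1)*35 = -2 + 7*35 = -2 + 245 = 243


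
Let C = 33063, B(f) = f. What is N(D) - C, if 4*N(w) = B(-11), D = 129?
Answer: -132263/4 ≈ -33066.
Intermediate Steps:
N(w) = -11/4 (N(w) = (¼)*(-11) = -11/4)
N(D) - C = -11/4 - 1*33063 = -11/4 - 33063 = -132263/4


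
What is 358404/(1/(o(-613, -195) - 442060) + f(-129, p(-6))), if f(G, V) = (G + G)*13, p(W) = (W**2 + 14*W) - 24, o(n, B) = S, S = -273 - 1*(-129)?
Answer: -158487682416/1483152217 ≈ -106.86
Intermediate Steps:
S = -144 (S = -273 + 129 = -144)
o(n, B) = -144
p(W) = -24 + W**2 + 14*W
f(G, V) = 26*G (f(G, V) = (2*G)*13 = 26*G)
358404/(1/(o(-613, -195) - 442060) + f(-129, p(-6))) = 358404/(1/(-144 - 442060) + 26*(-129)) = 358404/(1/(-442204) - 3354) = 358404/(-1/442204 - 3354) = 358404/(-1483152217/442204) = 358404*(-442204/1483152217) = -158487682416/1483152217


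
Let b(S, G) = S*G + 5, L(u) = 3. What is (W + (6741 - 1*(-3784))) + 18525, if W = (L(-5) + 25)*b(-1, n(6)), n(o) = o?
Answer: 29022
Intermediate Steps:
b(S, G) = 5 + G*S (b(S, G) = G*S + 5 = 5 + G*S)
W = -28 (W = (3 + 25)*(5 + 6*(-1)) = 28*(5 - 6) = 28*(-1) = -28)
(W + (6741 - 1*(-3784))) + 18525 = (-28 + (6741 - 1*(-3784))) + 18525 = (-28 + (6741 + 3784)) + 18525 = (-28 + 10525) + 18525 = 10497 + 18525 = 29022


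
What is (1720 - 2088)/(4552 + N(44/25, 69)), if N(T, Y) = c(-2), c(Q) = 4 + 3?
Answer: -368/4559 ≈ -0.080719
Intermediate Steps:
c(Q) = 7
N(T, Y) = 7
(1720 - 2088)/(4552 + N(44/25, 69)) = (1720 - 2088)/(4552 + 7) = -368/4559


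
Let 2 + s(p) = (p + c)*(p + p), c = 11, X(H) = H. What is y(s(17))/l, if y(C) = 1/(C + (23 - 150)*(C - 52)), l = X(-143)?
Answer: 1/16172728 ≈ 6.1832e-8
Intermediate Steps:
l = -143
s(p) = -2 + 2*p*(11 + p) (s(p) = -2 + (p + 11)*(p + p) = -2 + (11 + p)*(2*p) = -2 + 2*p*(11 + p))
y(C) = 1/(6604 - 126*C) (y(C) = 1/(C - 127*(-52 + C)) = 1/(C + (6604 - 127*C)) = 1/(6604 - 126*C))
y(s(17))/l = -1/(-6604 + 126*(-2 + 2*17² + 22*17))/(-143) = -1/(-6604 + 126*(-2 + 2*289 + 374))*(-1/143) = -1/(-6604 + 126*(-2 + 578 + 374))*(-1/143) = -1/(-6604 + 126*950)*(-1/143) = -1/(-6604 + 119700)*(-1/143) = -1/113096*(-1/143) = 1/16172728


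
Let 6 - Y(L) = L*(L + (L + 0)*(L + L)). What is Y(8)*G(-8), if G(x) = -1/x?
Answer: -541/4 ≈ -135.25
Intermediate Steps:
Y(L) = 6 - L*(L + 2*L²) (Y(L) = 6 - L*(L + (L + 0)*(L + L)) = 6 - L*(L + L*(2*L)) = 6 - L*(L + 2*L²))
Y(8)*G(-8) = (6 - 1*8² - 2*8³)*(-1/(-8)) = (6 - 1*64 - 2*512)*(-1*(-⅛)) = (6 - 64 - 1024)*(⅛) = -1082*⅛ = -541/4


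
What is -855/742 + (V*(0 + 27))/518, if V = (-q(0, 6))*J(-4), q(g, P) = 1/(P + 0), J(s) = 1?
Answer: -63747/54908 ≈ -1.1610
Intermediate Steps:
q(g, P) = 1/P
V = -⅙ (V = -1/6*1 = -1*⅙*1 = -⅙*1 = -⅙ ≈ -0.16667)
-855/742 + (V*(0 + 27))/518 = -855/742 - (0 + 27)/6/518 = -855*1/742 - ⅙*27*(1/518) = -855/742 - 9/2*1/518 = -855/742 - 9/1036 = -63747/54908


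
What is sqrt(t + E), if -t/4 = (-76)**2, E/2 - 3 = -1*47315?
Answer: 4*I*sqrt(7358) ≈ 343.12*I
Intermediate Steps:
E = -94624 (E = 6 + 2*(-1*47315) = 6 + 2*(-47315) = 6 - 94630 = -94624)
t = -23104 (t = -4*(-76)**2 = -4*5776 = -23104)
sqrt(t + E) = sqrt(-23104 - 94624) = sqrt(-117728) = 4*I*sqrt(7358)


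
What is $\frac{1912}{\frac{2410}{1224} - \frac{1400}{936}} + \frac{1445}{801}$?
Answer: $\frac{4063383299}{1005255} \approx 4042.1$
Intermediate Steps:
$\frac{1912}{\frac{2410}{1224} - \frac{1400}{936}} + \frac{1445}{801} = \frac{1912}{2410 \cdot \frac{1}{1224} - \frac{175}{117}} + 1445 \cdot \frac{1}{801} = \frac{1912}{\frac{1205}{612} - \frac{175}{117}} + \frac{1445}{801} = \frac{1912}{\frac{1255}{2652}} + \frac{1445}{801} = 1912 \cdot \frac{2652}{1255} + \frac{1445}{801} = \frac{5070624}{1255} + \frac{1445}{801} = \frac{4063383299}{1005255}$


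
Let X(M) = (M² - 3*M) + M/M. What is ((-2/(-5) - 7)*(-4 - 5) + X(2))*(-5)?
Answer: -292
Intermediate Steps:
X(M) = 1 + M² - 3*M (X(M) = (M² - 3*M) + 1 = 1 + M² - 3*M)
((-2/(-5) - 7)*(-4 - 5) + X(2))*(-5) = ((-2/(-5) - 7)*(-4 - 5) + (1 + 2² - 3*2))*(-5) = ((-2*(-⅕) - 7)*(-9) + (1 + 4 - 6))*(-5) = ((⅖ - 7)*(-9) - 1)*(-5) = (-33/5*(-9) - 1)*(-5) = (297/5 - 1)*(-5) = (292/5)*(-5) = -292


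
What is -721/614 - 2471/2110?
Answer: -759626/323885 ≈ -2.3454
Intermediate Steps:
-721/614 - 2471/2110 = -759626/323885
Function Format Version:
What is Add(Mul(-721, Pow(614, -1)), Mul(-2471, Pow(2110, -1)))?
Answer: Rational(-759626, 323885) ≈ -2.3454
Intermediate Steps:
Add(Mul(-721, Pow(614, -1)), Mul(-2471, Pow(2110, -1))) = Add(Mul(-721, Rational(1, 614)), Mul(-2471, Rational(1, 2110))) = Add(Rational(-721, 614), Rational(-2471, 2110)) = Rational(-759626, 323885)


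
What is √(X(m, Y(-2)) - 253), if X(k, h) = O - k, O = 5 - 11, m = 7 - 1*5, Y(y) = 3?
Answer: 3*I*√29 ≈ 16.155*I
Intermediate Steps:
m = 2 (m = 7 - 5 = 2)
O = -6
X(k, h) = -6 - k
√(X(m, Y(-2)) - 253) = √((-6 - 1*2) - 253) = √((-6 - 2) - 253) = √(-8 - 253) = √(-261) = 3*I*√29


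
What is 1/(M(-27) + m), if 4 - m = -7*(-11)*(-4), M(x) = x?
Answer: 1/285 ≈ 0.0035088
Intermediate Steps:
m = 312 (m = 4 - (-7*(-11))*(-4) = 4 - 77*(-4) = 4 - 1*(-308) = 4 + 308 = 312)
1/(M(-27) + m) = 1/(-27 + 312) = 1/285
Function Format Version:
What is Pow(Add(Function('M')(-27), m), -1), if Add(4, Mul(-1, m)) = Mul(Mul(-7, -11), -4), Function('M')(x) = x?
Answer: Rational(1, 285) ≈ 0.0035088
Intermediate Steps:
m = 312 (m = Add(4, Mul(-1, Mul(Mul(-7, -11), -4))) = Add(4, Mul(-1, Mul(77, -4))) = Add(4, Mul(-1, -308)) = Add(4, 308) = 312)
Pow(Add(Function('M')(-27), m), -1) = Pow(Add(-27, 312), -1) = Pow(285, -1) = Rational(1, 285)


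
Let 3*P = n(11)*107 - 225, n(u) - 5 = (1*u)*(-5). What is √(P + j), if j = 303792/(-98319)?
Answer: I*√17993681398173/98319 ≈ 43.144*I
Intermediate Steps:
n(u) = 5 - 5*u (n(u) = 5 + (1*u)*(-5) = 5 + u*(-5) = 5 - 5*u)
j = -101264/32773 (j = 303792*(-1/98319) = -101264/32773 ≈ -3.0899)
P = -5575/3 (P = ((5 - 5*11)*107 - 225)/3 = ((5 - 55)*107 - 225)/3 = (-50*107 - 225)/3 = (-5350 - 225)/3 = (⅓)*(-5575) = -5575/3 ≈ -1858.3)
√(P + j) = √(-5575/3 - 101264/32773) = √(-183013267/98319) = I*√17993681398173/98319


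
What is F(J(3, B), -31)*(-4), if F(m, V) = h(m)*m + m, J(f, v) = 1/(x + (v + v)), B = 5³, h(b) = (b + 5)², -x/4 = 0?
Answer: -1627501/3906250 ≈ -0.41664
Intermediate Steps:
x = 0 (x = -4*0 = 0)
h(b) = (5 + b)²
B = 125
J(f, v) = 1/(2*v) (J(f, v) = 1/(0 + (v + v)) = 1/(0 + 2*v) = 1/(2*v))
F(m, V) = m + m*(5 + m)² (F(m, V) = (5 + m)²*m + m = m*(5 + m)² + m = m + m*(5 + m)²)
F(J(3, B), -31)*(-4) = (((½)/125)*(1 + (5 + (½)/125)²))*(-4) = (((½)*(1/125))*(1 + (5 + (½)*(1/125))²))*(-4) = ((1 + (5 + 1/250)²)/250)*(-4) = ((1 + (1251/250)²)/250)*(-4) = ((1 + 1565001/62500)/250)*(-4) = ((1/250)*(1627501/62500))*(-4) = (1627501/15625000)*(-4) = -1627501/3906250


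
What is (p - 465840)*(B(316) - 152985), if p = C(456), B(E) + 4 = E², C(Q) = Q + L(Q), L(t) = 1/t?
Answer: 3758541689233/152 ≈ 2.4727e+10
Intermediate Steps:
L(t) = 1/t
C(Q) = Q + 1/Q
B(E) = -4 + E²
p = 207937/456 (p = 456 + 1/456 = 207937/456 ≈ 456.00)
(p - 465840)*(B(316) - 152985) = (207937/456 - 465840)*((-4 + 316²) - 152985) = -212215103*((-4 + 99856) - 152985)/456 = -212215103*(99852 - 152985)/456 = -212215103/456*(-53133) = 3758541689233/152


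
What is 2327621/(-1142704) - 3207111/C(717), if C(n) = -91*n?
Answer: 1170969426919/24852669296 ≈ 47.116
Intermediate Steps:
2327621/(-1142704) - 3207111/C(717) = 2327621/(-1142704) - 3207111/((-91*717)) = 2327621*(-1/1142704) - 3207111/(-65247) = -2327621/1142704 - 3207111*(-1/65247) = -2327621/1142704 + 1069037/21749 = 1170969426919/24852669296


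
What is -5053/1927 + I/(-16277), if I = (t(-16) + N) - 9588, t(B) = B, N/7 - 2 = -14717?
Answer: 3286582/765019 ≈ 4.2961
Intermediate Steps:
N = -103005 (N = 14 + 7*(-14717) = 14 - 103019 = -103005)
I = -112609 (I = (-16 - 103005) - 9588 = -103021 - 9588 = -112609)
-5053/1927 + I/(-16277) = -5053/1927 - 112609/(-16277) = -5053*1/1927 - 112609*(-1/16277) = -5053/1927 + 112609/16277 = 3286582/765019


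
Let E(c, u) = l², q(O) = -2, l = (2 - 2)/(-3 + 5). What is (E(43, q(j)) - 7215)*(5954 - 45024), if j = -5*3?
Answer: 281890050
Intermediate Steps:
j = -15
l = 0 (l = 0/2 = 0*(½) = 0)
E(c, u) = 0 (E(c, u) = 0² = 0)
(E(43, q(j)) - 7215)*(5954 - 45024) = (0 - 7215)*(5954 - 45024) = -7215*(-39070) = 281890050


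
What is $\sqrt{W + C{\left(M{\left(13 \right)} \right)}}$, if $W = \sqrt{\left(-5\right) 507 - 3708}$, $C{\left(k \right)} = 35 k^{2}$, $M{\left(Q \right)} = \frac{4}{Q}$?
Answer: $\frac{\sqrt{560 + 169 i \sqrt{6243}}}{13} \approx 6.4186 + 6.155 i$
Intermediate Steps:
$W = i \sqrt{6243}$ ($W = \sqrt{-2535 - 3708} = \sqrt{-6243} = i \sqrt{6243} \approx 79.013 i$)
$\sqrt{W + C{\left(M{\left(13 \right)} \right)}} = \sqrt{i \sqrt{6243} + 35 \left(\frac{4}{13}\right)^{2}} = \sqrt{i \sqrt{6243} + 35 \cdot \frac{16}{169}} = \sqrt{i \sqrt{6243} + \frac{560}{169}} = \sqrt{\frac{560}{169} + i \sqrt{6243}}$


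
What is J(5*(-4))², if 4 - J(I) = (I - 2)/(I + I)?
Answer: 4761/400 ≈ 11.902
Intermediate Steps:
J(I) = 4 - (-2 + I)/(2*I) (J(I) = 4 - (I - 2)/(I + I) = 4 - (-2 + I)/(2*I))
J(5*(-4))² = (7/2 + 1/(5*(-4)))² = (7/2 + 1/(-20))² = (7/2 - 1/20)² = (69/20)² = 4761/400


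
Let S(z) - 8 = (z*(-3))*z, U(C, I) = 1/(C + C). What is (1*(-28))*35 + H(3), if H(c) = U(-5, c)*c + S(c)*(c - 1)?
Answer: -10183/10 ≈ -1018.3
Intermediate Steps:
U(C, I) = 1/(2*C)
S(z) = 8 - 3*z² (S(z) = 8 + (z*(-3))*z = 8 + (-3*z)*z = 8 - 3*z²)
H(c) = -c/10 + (-1 + c)*(8 - 3*c²) (H(c) = ((½)/(-5))*c + (8 - 3*c²)*(c - 1) = ((½)*(-⅕))*c + (8 - 3*c²)*(-1 + c) = -c/10 + (-1 + c)*(8 - 3*c²))
(1*(-28))*35 + H(3) = (1*(-28))*35 + (-8 - 3*3³ + 3*3² + (79/10)*3) = -28*35 + (-8 - 3*27 + 3*9 + 237/10) = -980 + (-8 - 81 + 27 + 237/10) = -980 - 383/10 = -10183/10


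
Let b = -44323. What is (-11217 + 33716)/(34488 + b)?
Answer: -22499/9835 ≈ -2.2876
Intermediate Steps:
(-11217 + 33716)/(34488 + b) = (-11217 + 33716)/(34488 - 44323) = 22499/(-9835) = 22499*(-1/9835) = -22499/9835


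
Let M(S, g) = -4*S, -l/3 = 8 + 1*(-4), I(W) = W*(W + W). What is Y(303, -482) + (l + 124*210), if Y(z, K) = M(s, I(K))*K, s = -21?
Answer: -14460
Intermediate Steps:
I(W) = 2*W² (I(W) = W*(2*W) = 2*W²)
l = -12 (l = -3*(8 + 1*(-4)) = -3*(8 - 4) = -3*4 = -12)
Y(z, K) = 84*K (Y(z, K) = (-4*(-21))*K = 84*K)
Y(303, -482) + (l + 124*210) = 84*(-482) + (-12 + 124*210) = -40488 + (-12 + 26040) = -40488 + 26028 = -14460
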